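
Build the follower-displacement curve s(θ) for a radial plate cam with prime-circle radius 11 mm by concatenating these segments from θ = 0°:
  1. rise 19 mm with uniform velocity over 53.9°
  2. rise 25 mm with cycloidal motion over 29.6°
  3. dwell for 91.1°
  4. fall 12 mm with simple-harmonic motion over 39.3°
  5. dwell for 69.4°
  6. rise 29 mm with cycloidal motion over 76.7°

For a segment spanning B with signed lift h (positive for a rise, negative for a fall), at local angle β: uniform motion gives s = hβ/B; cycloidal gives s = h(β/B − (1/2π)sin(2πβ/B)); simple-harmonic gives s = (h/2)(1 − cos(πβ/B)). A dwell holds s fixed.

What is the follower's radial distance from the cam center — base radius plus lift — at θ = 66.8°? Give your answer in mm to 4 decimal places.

seg 1 [0°–53.9°] uniform, h=19: full span → s += 19 → s = 19.0000
seg 2 [53.9°–83.5°] cycloidal, h=25: θ=66.8° here. β=12.9, B=29.6. 25·(0.4358 − sin(2π·0.4358)/(2π)) = 9.3337 → s = 28.3337
radial distance = base radius + s = 11 + 28.3337 = 39.3337

39.3337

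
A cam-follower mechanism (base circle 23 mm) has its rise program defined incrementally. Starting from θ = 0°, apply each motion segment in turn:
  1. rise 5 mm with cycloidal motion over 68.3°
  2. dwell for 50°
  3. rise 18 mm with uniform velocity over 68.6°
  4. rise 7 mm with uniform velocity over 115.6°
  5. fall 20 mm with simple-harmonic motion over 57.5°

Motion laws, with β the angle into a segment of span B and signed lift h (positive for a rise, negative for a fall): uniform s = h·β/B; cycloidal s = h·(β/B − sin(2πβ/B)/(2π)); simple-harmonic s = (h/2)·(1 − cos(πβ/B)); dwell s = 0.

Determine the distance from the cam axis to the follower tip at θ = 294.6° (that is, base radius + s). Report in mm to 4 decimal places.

seg 1 [0°–68.3°] cycloidal, h=5: full span → s += 5 → s = 5.0000
seg 2 [68.3°–118.3°] dwell: s stays 5.0000
seg 3 [118.3°–186.9°] uniform, h=18: full span → s += 18 → s = 23.0000
seg 4 [186.9°–302.5°] uniform, h=7: θ=294.6° here. β=107.7, B=115.6. 7·107.7/115.6 = 6.5216 → s = 29.5216
radial distance = base radius + s = 23 + 29.5216 = 52.5216

52.5216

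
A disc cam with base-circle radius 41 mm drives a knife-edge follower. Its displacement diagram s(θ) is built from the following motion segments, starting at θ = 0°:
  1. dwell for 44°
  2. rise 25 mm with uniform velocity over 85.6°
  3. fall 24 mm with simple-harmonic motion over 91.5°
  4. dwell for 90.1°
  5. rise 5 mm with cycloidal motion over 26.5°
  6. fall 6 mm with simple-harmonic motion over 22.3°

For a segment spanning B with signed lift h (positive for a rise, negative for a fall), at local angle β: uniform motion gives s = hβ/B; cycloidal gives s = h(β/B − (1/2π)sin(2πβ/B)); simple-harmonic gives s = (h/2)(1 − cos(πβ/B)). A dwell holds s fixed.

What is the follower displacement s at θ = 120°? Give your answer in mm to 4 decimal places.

seg 1 [0°–44°] dwell: s stays 0.0000
seg 2 [44°–129.6°] uniform, h=25: θ=120° here. β=76, B=85.6. 25·76/85.6 = 22.1963 → s = 22.1963

22.1963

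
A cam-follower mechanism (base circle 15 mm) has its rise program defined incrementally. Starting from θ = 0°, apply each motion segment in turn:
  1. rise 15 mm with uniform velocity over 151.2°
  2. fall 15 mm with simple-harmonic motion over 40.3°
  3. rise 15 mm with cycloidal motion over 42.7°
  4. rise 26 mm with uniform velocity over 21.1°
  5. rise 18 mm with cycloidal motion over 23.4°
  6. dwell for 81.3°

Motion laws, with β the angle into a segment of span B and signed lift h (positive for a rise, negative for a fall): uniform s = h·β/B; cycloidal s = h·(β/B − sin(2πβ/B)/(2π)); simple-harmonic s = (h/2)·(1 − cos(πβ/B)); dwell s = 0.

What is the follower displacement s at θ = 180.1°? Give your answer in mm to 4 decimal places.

seg 1 [0°–151.2°] uniform, h=15: full span → s += 15 → s = 15.0000
seg 2 [151.2°–191.5°] simple-harmonic, h=-15: θ=180.1° here. β=28.9, B=40.3. -15/2·(1 − cos(π·0.7171)) = -12.2282 → s = 2.7718

2.7718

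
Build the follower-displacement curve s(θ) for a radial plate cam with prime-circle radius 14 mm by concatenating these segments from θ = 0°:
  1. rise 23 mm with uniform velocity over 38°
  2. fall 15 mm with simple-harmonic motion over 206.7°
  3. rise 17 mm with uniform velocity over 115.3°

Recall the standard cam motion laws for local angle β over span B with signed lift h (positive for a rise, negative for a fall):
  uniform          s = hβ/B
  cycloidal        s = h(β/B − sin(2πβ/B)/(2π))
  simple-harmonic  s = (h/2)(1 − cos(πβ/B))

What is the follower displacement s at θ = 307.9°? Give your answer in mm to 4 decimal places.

seg 1 [0°–38°] uniform, h=23: full span → s += 23 → s = 23.0000
seg 2 [38°–244.7°] simple-harmonic, h=-15: full span → s += -15 → s = 8.0000
seg 3 [244.7°–360°] uniform, h=17: θ=307.9° here. β=63.2, B=115.3. 17·63.2/115.3 = 9.3183 → s = 17.3183

17.3183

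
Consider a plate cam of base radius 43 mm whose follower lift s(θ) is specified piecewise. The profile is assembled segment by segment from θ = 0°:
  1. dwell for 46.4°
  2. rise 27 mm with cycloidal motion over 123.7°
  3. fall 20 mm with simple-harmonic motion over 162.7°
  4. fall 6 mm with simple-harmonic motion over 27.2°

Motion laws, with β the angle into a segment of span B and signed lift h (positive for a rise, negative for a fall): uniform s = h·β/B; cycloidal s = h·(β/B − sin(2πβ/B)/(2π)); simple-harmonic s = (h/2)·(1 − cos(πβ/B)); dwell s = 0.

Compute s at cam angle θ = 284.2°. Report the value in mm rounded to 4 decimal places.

seg 1 [0°–46.4°] dwell: s stays 0.0000
seg 2 [46.4°–170.1°] cycloidal, h=27: full span → s += 27 → s = 27.0000
seg 3 [170.1°–332.8°] simple-harmonic, h=-20: θ=284.2° here. β=114.1, B=162.7. -20/2·(1 − cos(π·0.7013)) = -15.9106 → s = 11.0894

11.0894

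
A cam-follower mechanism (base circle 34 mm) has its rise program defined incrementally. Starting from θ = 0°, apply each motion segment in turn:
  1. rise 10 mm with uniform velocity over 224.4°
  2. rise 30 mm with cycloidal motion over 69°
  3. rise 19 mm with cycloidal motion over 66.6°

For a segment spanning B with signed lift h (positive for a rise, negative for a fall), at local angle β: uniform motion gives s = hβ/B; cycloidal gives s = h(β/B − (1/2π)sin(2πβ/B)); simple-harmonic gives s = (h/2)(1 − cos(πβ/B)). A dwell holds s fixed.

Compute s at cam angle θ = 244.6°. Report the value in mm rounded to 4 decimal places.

seg 1 [0°–224.4°] uniform, h=10: full span → s += 10 → s = 10.0000
seg 2 [224.4°–293.4°] cycloidal, h=30: θ=244.6° here. β=20.2, B=69. 30·(0.2928 − sin(2π·0.2928)/(2π)) = 4.1792 → s = 14.1792

14.1792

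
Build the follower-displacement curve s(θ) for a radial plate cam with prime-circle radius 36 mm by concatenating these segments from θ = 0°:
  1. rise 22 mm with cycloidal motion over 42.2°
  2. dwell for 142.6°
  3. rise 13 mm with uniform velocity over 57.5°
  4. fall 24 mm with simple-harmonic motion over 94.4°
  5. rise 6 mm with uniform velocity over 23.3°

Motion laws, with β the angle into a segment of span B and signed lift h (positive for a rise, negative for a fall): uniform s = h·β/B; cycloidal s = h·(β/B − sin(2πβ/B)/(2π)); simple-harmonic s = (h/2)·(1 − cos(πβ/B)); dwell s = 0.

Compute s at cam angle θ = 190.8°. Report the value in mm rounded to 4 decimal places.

seg 1 [0°–42.2°] cycloidal, h=22: full span → s += 22 → s = 22.0000
seg 2 [42.2°–184.8°] dwell: s stays 22.0000
seg 3 [184.8°–242.3°] uniform, h=13: θ=190.8° here. β=6, B=57.5. 13·6/57.5 = 1.3565 → s = 23.3565

23.3565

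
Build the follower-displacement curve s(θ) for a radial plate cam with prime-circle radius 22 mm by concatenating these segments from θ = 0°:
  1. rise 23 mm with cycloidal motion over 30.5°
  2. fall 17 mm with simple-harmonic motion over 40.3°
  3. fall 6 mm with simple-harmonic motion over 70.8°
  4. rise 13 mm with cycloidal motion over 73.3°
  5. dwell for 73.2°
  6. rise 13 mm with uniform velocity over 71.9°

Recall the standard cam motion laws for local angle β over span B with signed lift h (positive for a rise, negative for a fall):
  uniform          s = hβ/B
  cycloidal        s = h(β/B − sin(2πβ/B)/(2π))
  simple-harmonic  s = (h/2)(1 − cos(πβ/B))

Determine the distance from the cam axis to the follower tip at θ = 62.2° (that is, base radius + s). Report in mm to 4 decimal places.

seg 1 [0°–30.5°] cycloidal, h=23: full span → s += 23 → s = 23.0000
seg 2 [30.5°–70.8°] simple-harmonic, h=-17: θ=62.2° here. β=31.7, B=40.3. -17/2·(1 − cos(π·0.7866)) = -15.1603 → s = 7.8397
radial distance = base radius + s = 22 + 7.8397 = 29.8397

29.8397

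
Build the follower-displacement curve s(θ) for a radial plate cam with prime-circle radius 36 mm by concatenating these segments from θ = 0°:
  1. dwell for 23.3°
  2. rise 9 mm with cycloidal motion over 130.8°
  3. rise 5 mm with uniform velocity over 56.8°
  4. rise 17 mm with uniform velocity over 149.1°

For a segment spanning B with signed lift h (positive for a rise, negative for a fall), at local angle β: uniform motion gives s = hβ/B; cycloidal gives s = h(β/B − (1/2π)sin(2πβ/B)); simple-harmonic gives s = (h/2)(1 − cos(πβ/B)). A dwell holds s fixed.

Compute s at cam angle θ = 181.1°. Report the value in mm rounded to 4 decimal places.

seg 1 [0°–23.3°] dwell: s stays 0.0000
seg 2 [23.3°–154.1°] cycloidal, h=9: full span → s += 9 → s = 9.0000
seg 3 [154.1°–210.9°] uniform, h=5: θ=181.1° here. β=27, B=56.8. 5·27/56.8 = 2.3768 → s = 11.3768

11.3768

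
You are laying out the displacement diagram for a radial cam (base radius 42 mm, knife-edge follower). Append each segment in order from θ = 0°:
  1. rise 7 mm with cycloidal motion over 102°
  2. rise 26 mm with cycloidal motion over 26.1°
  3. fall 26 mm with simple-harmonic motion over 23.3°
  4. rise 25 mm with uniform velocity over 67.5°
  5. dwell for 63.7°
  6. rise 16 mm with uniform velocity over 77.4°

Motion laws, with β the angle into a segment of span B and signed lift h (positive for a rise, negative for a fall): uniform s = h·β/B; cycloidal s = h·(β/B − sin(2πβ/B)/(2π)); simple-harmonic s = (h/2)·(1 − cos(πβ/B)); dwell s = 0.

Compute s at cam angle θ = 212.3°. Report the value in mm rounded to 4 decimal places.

seg 1 [0°–102°] cycloidal, h=7: full span → s += 7 → s = 7.0000
seg 2 [102°–128.1°] cycloidal, h=26: full span → s += 26 → s = 33.0000
seg 3 [128.1°–151.4°] simple-harmonic, h=-26: full span → s += -26 → s = 7.0000
seg 4 [151.4°–218.9°] uniform, h=25: θ=212.3° here. β=60.9, B=67.5. 25·60.9/67.5 = 22.5556 → s = 29.5556

29.5556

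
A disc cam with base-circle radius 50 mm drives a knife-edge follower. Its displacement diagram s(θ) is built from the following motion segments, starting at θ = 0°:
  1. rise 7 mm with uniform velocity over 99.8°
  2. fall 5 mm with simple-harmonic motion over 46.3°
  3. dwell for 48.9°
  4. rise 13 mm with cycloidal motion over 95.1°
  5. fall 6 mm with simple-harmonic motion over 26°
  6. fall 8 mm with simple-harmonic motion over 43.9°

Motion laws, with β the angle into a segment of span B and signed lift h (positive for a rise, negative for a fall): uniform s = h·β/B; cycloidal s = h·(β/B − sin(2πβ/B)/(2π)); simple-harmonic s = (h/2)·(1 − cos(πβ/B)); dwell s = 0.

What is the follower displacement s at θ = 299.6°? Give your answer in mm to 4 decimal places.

seg 1 [0°–99.8°] uniform, h=7: full span → s += 7 → s = 7.0000
seg 2 [99.8°–146.1°] simple-harmonic, h=-5: full span → s += -5 → s = 2.0000
seg 3 [146.1°–195°] dwell: s stays 2.0000
seg 4 [195°–290.1°] cycloidal, h=13: full span → s += 13 → s = 15.0000
seg 5 [290.1°–316.1°] simple-harmonic, h=-6: θ=299.6° here. β=9.5, B=26. -6/2·(1 − cos(π·0.3654)) = -1.7688 → s = 13.2312

13.2312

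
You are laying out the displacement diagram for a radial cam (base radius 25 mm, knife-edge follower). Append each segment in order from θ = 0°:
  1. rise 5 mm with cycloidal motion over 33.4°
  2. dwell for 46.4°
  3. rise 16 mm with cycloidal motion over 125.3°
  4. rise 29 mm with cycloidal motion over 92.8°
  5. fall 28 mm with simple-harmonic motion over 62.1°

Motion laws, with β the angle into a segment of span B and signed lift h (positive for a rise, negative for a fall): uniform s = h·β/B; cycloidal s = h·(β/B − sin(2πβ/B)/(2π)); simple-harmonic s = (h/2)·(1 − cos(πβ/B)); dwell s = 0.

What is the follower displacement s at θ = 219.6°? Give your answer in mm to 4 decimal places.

seg 1 [0°–33.4°] cycloidal, h=5: full span → s += 5 → s = 5.0000
seg 2 [33.4°–79.8°] dwell: s stays 5.0000
seg 3 [79.8°–205.1°] cycloidal, h=16: full span → s += 16 → s = 21.0000
seg 4 [205.1°–297.9°] cycloidal, h=29: θ=219.6° here. β=14.5, B=92.8. 29·(0.1563 − sin(2π·0.1563)/(2π)) = 0.6936 → s = 21.6936

21.6936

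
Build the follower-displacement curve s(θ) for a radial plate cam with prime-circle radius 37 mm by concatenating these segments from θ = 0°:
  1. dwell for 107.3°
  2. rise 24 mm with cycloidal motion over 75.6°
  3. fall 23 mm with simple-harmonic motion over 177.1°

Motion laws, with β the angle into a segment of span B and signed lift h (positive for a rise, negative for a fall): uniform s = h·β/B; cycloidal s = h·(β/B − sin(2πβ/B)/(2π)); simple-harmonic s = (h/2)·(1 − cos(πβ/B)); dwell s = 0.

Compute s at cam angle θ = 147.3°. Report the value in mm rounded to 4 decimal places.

seg 1 [0°–107.3°] dwell: s stays 0.0000
seg 2 [107.3°–182.9°] cycloidal, h=24: θ=147.3° here. β=40, B=75.6. 24·(0.5291 − sin(2π·0.5291)/(2π)) = 13.3929 → s = 13.3929

13.3929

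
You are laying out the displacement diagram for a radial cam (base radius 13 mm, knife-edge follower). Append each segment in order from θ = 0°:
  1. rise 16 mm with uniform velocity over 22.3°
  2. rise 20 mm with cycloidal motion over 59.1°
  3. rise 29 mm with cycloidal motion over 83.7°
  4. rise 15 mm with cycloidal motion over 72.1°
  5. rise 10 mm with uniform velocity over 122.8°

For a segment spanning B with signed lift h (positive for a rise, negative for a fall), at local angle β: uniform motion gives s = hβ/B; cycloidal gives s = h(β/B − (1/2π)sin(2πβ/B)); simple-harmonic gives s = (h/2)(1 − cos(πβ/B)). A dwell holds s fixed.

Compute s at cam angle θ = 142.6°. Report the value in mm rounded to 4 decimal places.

seg 1 [0°–22.3°] uniform, h=16: full span → s += 16 → s = 16.0000
seg 2 [22.3°–81.4°] cycloidal, h=20: full span → s += 20 → s = 36.0000
seg 3 [81.4°–165.1°] cycloidal, h=29: θ=142.6° here. β=61.2, B=83.7. 29·(0.7312 − sin(2π·0.7312)/(2π)) = 25.7876 → s = 61.7876

61.7876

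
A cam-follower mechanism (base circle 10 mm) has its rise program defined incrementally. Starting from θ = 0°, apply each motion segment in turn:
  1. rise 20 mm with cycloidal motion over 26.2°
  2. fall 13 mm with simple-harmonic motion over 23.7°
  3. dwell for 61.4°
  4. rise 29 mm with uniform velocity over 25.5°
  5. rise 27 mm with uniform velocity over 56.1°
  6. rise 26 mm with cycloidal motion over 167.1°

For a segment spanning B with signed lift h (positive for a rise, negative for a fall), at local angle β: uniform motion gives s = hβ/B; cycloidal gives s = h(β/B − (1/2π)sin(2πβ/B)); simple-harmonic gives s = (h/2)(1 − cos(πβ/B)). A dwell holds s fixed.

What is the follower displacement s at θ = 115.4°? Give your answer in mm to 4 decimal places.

seg 1 [0°–26.2°] cycloidal, h=20: full span → s += 20 → s = 20.0000
seg 2 [26.2°–49.9°] simple-harmonic, h=-13: full span → s += -13 → s = 7.0000
seg 3 [49.9°–111.3°] dwell: s stays 7.0000
seg 4 [111.3°–136.8°] uniform, h=29: θ=115.4° here. β=4.1, B=25.5. 29·4.1/25.5 = 4.6627 → s = 11.6627

11.6627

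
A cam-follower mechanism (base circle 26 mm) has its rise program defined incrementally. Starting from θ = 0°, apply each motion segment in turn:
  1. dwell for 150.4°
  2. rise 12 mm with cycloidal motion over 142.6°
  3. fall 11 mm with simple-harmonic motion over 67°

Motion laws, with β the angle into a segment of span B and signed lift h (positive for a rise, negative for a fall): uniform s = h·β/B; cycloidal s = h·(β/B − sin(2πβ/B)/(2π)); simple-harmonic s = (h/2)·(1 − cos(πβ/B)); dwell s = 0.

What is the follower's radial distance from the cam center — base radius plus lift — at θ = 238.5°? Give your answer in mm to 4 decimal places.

seg 1 [0°–150.4°] dwell: s stays 0.0000
seg 2 [150.4°–293°] cycloidal, h=12: θ=238.5° here. β=88.1, B=142.6. 12·(0.6178 − sin(2π·0.6178)/(2π)) = 8.7019 → s = 8.7019
radial distance = base radius + s = 26 + 8.7019 = 34.7019

34.7019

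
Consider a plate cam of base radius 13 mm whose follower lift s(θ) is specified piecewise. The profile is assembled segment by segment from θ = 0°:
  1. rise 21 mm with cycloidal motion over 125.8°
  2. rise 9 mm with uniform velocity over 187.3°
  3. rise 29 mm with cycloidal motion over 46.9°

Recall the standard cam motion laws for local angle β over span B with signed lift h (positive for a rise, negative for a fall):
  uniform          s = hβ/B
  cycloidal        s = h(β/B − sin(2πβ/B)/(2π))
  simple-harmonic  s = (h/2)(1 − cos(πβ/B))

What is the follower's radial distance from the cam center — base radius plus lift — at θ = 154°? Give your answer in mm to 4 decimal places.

seg 1 [0°–125.8°] cycloidal, h=21: full span → s += 21 → s = 21.0000
seg 2 [125.8°–313.1°] uniform, h=9: θ=154° here. β=28.2, B=187.3. 9·28.2/187.3 = 1.3550 → s = 22.3550
radial distance = base radius + s = 13 + 22.3550 = 35.3550

35.3550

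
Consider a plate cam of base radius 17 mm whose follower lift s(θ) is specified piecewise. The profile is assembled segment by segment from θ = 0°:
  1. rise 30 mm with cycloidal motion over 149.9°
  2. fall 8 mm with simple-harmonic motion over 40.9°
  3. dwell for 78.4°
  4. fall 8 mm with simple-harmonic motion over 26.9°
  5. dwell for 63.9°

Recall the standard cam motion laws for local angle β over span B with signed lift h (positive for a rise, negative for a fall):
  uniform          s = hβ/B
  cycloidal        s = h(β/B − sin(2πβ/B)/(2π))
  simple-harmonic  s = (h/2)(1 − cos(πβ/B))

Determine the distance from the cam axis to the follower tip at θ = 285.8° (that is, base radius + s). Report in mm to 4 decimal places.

seg 1 [0°–149.9°] cycloidal, h=30: full span → s += 30 → s = 30.0000
seg 2 [149.9°–190.8°] simple-harmonic, h=-8: full span → s += -8 → s = 22.0000
seg 3 [190.8°–269.2°] dwell: s stays 22.0000
seg 4 [269.2°–296.1°] simple-harmonic, h=-8: θ=285.8° here. β=16.6, B=26.9. -8/2·(1 − cos(π·0.6171)) = -5.4386 → s = 16.5614
radial distance = base radius + s = 17 + 16.5614 = 33.5614

33.5614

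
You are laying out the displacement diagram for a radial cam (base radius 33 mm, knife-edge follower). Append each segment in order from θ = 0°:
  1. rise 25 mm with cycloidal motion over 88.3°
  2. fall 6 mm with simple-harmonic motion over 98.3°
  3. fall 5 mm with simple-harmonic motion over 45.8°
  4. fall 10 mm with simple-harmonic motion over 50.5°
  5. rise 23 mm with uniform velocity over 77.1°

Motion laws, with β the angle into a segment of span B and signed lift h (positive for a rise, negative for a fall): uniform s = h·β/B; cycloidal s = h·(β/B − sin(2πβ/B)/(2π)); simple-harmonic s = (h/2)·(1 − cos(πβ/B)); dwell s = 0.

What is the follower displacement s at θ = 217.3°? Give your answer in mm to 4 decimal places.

seg 1 [0°–88.3°] cycloidal, h=25: full span → s += 25 → s = 25.0000
seg 2 [88.3°–186.6°] simple-harmonic, h=-6: full span → s += -6 → s = 19.0000
seg 3 [186.6°–232.4°] simple-harmonic, h=-5: θ=217.3° here. β=30.7, B=45.8. -5/2·(1 − cos(π·0.6703)) = -3.7747 → s = 15.2253

15.2253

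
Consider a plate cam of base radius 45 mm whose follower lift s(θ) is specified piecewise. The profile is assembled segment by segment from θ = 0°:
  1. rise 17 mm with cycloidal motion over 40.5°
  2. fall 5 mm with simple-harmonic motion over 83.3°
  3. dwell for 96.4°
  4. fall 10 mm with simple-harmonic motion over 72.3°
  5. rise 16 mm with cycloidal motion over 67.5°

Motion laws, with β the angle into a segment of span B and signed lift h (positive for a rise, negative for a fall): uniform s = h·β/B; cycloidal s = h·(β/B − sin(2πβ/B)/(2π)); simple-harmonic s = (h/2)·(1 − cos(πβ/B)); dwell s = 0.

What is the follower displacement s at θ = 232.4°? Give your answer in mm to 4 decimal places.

seg 1 [0°–40.5°] cycloidal, h=17: full span → s += 17 → s = 17.0000
seg 2 [40.5°–123.8°] simple-harmonic, h=-5: full span → s += -5 → s = 12.0000
seg 3 [123.8°–220.2°] dwell: s stays 12.0000
seg 4 [220.2°–292.5°] simple-harmonic, h=-10: θ=232.4° here. β=12.2, B=72.3. -10/2·(1 − cos(π·0.1687)) = -0.6863 → s = 11.3137

11.3137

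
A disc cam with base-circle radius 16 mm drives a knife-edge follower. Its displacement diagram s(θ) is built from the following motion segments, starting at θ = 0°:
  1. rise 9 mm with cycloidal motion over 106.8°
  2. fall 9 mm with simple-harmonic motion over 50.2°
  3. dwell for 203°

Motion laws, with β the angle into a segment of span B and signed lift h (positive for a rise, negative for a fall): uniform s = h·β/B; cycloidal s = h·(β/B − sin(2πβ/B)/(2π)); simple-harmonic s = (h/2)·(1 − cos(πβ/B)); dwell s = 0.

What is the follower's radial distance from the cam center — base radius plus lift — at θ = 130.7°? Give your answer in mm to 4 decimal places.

seg 1 [0°–106.8°] cycloidal, h=9: full span → s += 9 → s = 9.0000
seg 2 [106.8°–157°] simple-harmonic, h=-9: θ=130.7° here. β=23.9, B=50.2. -9/2·(1 − cos(π·0.4761)) = -4.1624 → s = 4.8376
radial distance = base radius + s = 16 + 4.8376 = 20.8376

20.8376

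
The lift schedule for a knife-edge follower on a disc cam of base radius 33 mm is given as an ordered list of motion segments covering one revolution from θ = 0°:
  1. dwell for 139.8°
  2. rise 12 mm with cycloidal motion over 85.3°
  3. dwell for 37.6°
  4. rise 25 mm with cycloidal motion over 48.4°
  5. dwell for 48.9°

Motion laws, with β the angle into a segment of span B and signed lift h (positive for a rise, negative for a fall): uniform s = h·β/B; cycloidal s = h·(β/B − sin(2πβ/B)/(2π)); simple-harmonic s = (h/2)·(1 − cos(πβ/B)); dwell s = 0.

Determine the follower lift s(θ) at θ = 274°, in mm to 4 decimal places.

seg 1 [0°–139.8°] dwell: s stays 0.0000
seg 2 [139.8°–225.1°] cycloidal, h=12: full span → s += 12 → s = 12.0000
seg 3 [225.1°–262.7°] dwell: s stays 12.0000
seg 4 [262.7°–311.1°] cycloidal, h=25: θ=274° here. β=11.3, B=48.4. 25·(0.2335 − sin(2π·0.2335)/(2π)) = 1.8793 → s = 13.8793

13.8793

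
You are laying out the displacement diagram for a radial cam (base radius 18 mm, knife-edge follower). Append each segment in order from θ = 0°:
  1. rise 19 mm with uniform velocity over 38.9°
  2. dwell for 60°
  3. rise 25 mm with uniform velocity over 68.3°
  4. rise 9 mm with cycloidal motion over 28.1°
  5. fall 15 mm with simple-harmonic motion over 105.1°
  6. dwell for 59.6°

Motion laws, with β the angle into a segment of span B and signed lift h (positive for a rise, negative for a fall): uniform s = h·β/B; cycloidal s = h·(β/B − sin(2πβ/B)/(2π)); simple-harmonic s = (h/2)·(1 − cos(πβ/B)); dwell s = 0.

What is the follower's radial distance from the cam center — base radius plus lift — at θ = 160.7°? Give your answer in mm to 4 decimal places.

seg 1 [0°–38.9°] uniform, h=19: full span → s += 19 → s = 19.0000
seg 2 [38.9°–98.9°] dwell: s stays 19.0000
seg 3 [98.9°–167.2°] uniform, h=25: θ=160.7° here. β=61.8, B=68.3. 25·61.8/68.3 = 22.6208 → s = 41.6208
radial distance = base radius + s = 18 + 41.6208 = 59.6208

59.6208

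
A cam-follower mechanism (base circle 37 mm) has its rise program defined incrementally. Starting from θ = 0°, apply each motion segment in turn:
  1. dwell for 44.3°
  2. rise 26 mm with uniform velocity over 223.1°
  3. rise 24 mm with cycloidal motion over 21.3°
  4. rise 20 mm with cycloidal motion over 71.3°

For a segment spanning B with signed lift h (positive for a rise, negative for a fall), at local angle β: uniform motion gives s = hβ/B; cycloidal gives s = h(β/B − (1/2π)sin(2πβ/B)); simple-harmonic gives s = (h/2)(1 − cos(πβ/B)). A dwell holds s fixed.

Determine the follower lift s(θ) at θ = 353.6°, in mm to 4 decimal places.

seg 1 [0°–44.3°] dwell: s stays 0.0000
seg 2 [44.3°–267.4°] uniform, h=26: full span → s += 26 → s = 26.0000
seg 3 [267.4°–288.7°] cycloidal, h=24: full span → s += 24 → s = 50.0000
seg 4 [288.7°–360°] cycloidal, h=20: θ=353.6° here. β=64.9, B=71.3. 20·(0.9102 − sin(2π·0.9102)/(2π)) = 19.9063 → s = 69.9063

69.9063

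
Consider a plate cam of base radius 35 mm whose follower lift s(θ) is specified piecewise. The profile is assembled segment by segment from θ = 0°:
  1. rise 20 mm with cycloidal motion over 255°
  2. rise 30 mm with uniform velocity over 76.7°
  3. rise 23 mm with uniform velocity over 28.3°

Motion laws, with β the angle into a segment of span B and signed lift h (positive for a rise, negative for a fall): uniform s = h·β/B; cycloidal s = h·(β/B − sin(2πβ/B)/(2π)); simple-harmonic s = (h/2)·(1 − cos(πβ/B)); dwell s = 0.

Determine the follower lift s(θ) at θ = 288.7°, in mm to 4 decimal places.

seg 1 [0°–255°] cycloidal, h=20: full span → s += 20 → s = 20.0000
seg 2 [255°–331.7°] uniform, h=30: θ=288.7° here. β=33.7, B=76.7. 30·33.7/76.7 = 13.1812 → s = 33.1812

33.1812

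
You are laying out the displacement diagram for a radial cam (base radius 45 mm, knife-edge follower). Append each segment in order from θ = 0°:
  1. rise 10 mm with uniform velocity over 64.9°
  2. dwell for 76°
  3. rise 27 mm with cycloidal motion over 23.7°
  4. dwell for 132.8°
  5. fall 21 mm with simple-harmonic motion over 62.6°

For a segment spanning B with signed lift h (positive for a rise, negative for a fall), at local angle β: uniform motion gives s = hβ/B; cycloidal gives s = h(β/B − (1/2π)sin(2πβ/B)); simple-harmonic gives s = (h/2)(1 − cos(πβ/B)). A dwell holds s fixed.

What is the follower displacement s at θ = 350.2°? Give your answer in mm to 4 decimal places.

seg 1 [0°–64.9°] uniform, h=10: full span → s += 10 → s = 10.0000
seg 2 [64.9°–140.9°] dwell: s stays 10.0000
seg 3 [140.9°–164.6°] cycloidal, h=27: full span → s += 27 → s = 37.0000
seg 4 [164.6°–297.4°] dwell: s stays 37.0000
seg 5 [297.4°–360°] simple-harmonic, h=-21: θ=350.2° here. β=52.8, B=62.6. -21/2·(1 − cos(π·0.8435)) = -19.7555 → s = 17.2445

17.2445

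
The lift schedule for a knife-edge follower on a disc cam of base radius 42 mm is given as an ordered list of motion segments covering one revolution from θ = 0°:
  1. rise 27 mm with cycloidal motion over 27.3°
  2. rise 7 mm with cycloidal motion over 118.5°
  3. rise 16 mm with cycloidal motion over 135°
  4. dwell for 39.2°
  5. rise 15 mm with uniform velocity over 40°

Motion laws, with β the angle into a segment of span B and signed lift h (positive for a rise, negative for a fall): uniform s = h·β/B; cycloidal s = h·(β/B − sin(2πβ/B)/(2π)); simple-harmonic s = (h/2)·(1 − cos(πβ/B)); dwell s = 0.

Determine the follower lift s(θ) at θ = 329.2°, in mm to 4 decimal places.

seg 1 [0°–27.3°] cycloidal, h=27: full span → s += 27 → s = 27.0000
seg 2 [27.3°–145.8°] cycloidal, h=7: full span → s += 7 → s = 34.0000
seg 3 [145.8°–280.8°] cycloidal, h=16: full span → s += 16 → s = 50.0000
seg 4 [280.8°–320°] dwell: s stays 50.0000
seg 5 [320°–360°] uniform, h=15: θ=329.2° here. β=9.2, B=40. 15·9.2/40 = 3.4500 → s = 53.4500

53.4500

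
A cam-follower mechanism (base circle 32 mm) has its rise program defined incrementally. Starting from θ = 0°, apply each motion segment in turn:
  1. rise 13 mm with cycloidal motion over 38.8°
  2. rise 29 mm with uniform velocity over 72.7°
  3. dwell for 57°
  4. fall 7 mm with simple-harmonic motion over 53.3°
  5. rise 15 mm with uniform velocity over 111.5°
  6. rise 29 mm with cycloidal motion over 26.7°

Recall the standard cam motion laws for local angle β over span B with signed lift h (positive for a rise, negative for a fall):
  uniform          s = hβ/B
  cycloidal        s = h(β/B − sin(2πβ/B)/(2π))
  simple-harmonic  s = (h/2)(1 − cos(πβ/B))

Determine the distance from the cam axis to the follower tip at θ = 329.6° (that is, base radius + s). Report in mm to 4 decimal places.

seg 1 [0°–38.8°] cycloidal, h=13: full span → s += 13 → s = 13.0000
seg 2 [38.8°–111.5°] uniform, h=29: full span → s += 29 → s = 42.0000
seg 3 [111.5°–168.5°] dwell: s stays 42.0000
seg 4 [168.5°–221.8°] simple-harmonic, h=-7: full span → s += -7 → s = 35.0000
seg 5 [221.8°–333.3°] uniform, h=15: θ=329.6° here. β=107.8, B=111.5. 15·107.8/111.5 = 14.5022 → s = 49.5022
radial distance = base radius + s = 32 + 49.5022 = 81.5022

81.5022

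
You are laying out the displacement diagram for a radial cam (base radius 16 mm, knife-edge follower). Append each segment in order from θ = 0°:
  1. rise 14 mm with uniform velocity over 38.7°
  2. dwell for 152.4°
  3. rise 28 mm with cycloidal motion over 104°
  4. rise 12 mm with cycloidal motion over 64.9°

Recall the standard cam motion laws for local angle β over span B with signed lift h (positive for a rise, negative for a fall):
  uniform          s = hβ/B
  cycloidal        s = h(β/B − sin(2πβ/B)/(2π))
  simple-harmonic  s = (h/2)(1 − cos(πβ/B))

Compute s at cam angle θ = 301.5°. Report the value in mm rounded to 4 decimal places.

seg 1 [0°–38.7°] uniform, h=14: full span → s += 14 → s = 14.0000
seg 2 [38.7°–191.1°] dwell: s stays 14.0000
seg 3 [191.1°–295.1°] cycloidal, h=28: full span → s += 28 → s = 42.0000
seg 4 [295.1°–360°] cycloidal, h=12: θ=301.5° here. β=6.4, B=64.9. 12·(0.0986 − sin(2π·0.0986)/(2π)) = 0.0743 → s = 42.0743

42.0743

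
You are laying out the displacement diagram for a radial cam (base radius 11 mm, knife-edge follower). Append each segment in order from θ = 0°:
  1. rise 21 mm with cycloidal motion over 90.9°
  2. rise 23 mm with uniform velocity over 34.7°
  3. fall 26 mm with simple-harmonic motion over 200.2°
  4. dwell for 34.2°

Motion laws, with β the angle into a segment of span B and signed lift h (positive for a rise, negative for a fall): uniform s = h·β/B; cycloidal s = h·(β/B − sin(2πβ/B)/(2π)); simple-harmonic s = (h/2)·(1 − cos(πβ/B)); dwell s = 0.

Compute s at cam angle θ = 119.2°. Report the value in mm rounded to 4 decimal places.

seg 1 [0°–90.9°] cycloidal, h=21: full span → s += 21 → s = 21.0000
seg 2 [90.9°–125.6°] uniform, h=23: θ=119.2° here. β=28.3, B=34.7. 23·28.3/34.7 = 18.7579 → s = 39.7579

39.7579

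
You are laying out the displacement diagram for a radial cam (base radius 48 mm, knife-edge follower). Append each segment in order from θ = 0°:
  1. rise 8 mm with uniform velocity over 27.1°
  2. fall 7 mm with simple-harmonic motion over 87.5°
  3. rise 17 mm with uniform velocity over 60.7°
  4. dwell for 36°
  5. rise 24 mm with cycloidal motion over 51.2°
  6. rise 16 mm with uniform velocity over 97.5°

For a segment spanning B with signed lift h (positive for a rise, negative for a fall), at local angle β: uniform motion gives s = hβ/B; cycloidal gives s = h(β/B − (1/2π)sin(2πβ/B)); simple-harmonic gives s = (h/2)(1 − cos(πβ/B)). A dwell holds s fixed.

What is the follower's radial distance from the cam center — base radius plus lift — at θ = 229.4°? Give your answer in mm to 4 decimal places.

seg 1 [0°–27.1°] uniform, h=8: full span → s += 8 → s = 8.0000
seg 2 [27.1°–114.6°] simple-harmonic, h=-7: full span → s += -7 → s = 1.0000
seg 3 [114.6°–175.3°] uniform, h=17: full span → s += 17 → s = 18.0000
seg 4 [175.3°–211.3°] dwell: s stays 18.0000
seg 5 [211.3°–262.5°] cycloidal, h=24: θ=229.4° here. β=18.1, B=51.2. 24·(0.3535 − sin(2π·0.3535)/(2π)) = 5.4445 → s = 23.4445
radial distance = base radius + s = 48 + 23.4445 = 71.4445

71.4445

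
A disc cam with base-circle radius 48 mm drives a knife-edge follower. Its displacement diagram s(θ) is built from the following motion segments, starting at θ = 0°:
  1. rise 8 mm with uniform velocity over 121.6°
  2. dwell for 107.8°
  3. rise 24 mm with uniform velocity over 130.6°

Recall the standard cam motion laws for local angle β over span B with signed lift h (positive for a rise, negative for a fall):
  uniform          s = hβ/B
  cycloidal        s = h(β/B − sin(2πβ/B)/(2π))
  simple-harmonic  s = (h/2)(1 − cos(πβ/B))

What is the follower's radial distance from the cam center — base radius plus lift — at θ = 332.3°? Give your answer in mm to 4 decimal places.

seg 1 [0°–121.6°] uniform, h=8: full span → s += 8 → s = 8.0000
seg 2 [121.6°–229.4°] dwell: s stays 8.0000
seg 3 [229.4°–360°] uniform, h=24: θ=332.3° here. β=102.9, B=130.6. 24·102.9/130.6 = 18.9096 → s = 26.9096
radial distance = base radius + s = 48 + 26.9096 = 74.9096

74.9096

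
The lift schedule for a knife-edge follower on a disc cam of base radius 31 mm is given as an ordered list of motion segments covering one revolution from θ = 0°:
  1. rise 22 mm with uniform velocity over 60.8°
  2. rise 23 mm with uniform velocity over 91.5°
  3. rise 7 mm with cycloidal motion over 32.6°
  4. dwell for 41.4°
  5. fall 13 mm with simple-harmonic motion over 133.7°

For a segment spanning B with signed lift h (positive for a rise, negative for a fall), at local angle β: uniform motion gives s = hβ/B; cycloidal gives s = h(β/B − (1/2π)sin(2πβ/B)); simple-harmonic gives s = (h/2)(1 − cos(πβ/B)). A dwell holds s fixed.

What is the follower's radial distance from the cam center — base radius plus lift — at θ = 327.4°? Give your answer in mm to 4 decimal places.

seg 1 [0°–60.8°] uniform, h=22: full span → s += 22 → s = 22.0000
seg 2 [60.8°–152.3°] uniform, h=23: full span → s += 23 → s = 45.0000
seg 3 [152.3°–184.9°] cycloidal, h=7: full span → s += 7 → s = 52.0000
seg 4 [184.9°–226.3°] dwell: s stays 52.0000
seg 5 [226.3°–360°] simple-harmonic, h=-13: θ=327.4° here. β=101.1, B=133.7. -13/2·(1 − cos(π·0.7562)) = -11.1844 → s = 40.8156
radial distance = base radius + s = 31 + 40.8156 = 71.8156

71.8156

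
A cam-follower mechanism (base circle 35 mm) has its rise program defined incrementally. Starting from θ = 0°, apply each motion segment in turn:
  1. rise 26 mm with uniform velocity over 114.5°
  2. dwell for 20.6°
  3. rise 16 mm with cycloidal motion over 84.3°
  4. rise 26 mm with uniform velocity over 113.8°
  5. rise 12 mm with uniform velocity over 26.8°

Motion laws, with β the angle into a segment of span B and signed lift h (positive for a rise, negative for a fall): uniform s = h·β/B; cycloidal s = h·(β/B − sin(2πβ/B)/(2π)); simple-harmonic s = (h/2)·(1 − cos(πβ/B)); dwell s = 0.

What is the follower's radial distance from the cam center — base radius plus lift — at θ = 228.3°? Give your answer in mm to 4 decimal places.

seg 1 [0°–114.5°] uniform, h=26: full span → s += 26 → s = 26.0000
seg 2 [114.5°–135.1°] dwell: s stays 26.0000
seg 3 [135.1°–219.4°] cycloidal, h=16: full span → s += 16 → s = 42.0000
seg 4 [219.4°–333.2°] uniform, h=26: θ=228.3° here. β=8.9, B=113.8. 26·8.9/113.8 = 2.0334 → s = 44.0334
radial distance = base radius + s = 35 + 44.0334 = 79.0334

79.0334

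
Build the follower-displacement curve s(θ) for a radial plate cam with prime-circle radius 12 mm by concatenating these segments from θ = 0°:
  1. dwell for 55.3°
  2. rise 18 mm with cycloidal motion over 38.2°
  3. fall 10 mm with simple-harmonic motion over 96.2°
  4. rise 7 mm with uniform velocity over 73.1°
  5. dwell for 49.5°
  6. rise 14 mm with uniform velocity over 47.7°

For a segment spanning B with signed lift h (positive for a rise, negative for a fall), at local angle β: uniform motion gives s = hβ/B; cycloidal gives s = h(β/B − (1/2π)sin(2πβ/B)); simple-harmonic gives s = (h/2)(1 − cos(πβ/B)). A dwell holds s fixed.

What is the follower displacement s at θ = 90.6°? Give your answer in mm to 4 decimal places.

seg 1 [0°–55.3°] dwell: s stays 0.0000
seg 2 [55.3°–93.5°] cycloidal, h=18: θ=90.6° here. β=35.3, B=38.2. 18·(0.9241 − sin(2π·0.9241)/(2π)) = 17.9488 → s = 17.9488

17.9488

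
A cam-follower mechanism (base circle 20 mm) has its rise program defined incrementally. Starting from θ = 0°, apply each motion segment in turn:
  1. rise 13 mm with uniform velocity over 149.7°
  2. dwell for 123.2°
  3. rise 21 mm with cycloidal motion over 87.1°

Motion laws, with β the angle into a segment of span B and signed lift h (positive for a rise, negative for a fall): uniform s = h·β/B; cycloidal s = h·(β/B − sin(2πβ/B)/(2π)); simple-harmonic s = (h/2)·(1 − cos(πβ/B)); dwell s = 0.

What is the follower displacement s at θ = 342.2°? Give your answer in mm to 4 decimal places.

seg 1 [0°–149.7°] uniform, h=13: full span → s += 13 → s = 13.0000
seg 2 [149.7°–272.9°] dwell: s stays 13.0000
seg 3 [272.9°–360°] cycloidal, h=21: θ=342.2° here. β=69.3, B=87.1. 21·(0.7956 − sin(2π·0.7956)/(2π)) = 19.9142 → s = 32.9142

32.9142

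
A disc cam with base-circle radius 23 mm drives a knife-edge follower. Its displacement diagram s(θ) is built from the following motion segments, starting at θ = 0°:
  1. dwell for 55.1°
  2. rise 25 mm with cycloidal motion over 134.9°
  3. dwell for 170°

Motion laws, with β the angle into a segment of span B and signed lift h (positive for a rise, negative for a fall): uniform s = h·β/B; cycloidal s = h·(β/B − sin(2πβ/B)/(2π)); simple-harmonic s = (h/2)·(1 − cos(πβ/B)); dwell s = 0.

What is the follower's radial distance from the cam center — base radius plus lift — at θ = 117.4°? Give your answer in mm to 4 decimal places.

seg 1 [0°–55.1°] dwell: s stays 0.0000
seg 2 [55.1°–190°] cycloidal, h=25: θ=117.4° here. β=62.3, B=134.9. 25·(0.4618 − sin(2π·0.4618)/(2π)) = 10.6003 → s = 10.6003
radial distance = base radius + s = 23 + 10.6003 = 33.6003

33.6003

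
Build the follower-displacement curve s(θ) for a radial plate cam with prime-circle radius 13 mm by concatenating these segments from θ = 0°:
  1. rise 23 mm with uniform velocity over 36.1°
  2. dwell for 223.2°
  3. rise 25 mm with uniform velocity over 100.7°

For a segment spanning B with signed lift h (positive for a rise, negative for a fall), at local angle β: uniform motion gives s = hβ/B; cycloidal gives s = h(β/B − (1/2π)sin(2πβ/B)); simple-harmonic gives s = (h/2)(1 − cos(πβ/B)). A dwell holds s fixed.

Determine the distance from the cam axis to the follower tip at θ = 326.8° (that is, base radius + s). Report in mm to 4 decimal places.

seg 1 [0°–36.1°] uniform, h=23: full span → s += 23 → s = 23.0000
seg 2 [36.1°–259.3°] dwell: s stays 23.0000
seg 3 [259.3°–360°] uniform, h=25: θ=326.8° here. β=67.5, B=100.7. 25·67.5/100.7 = 16.7577 → s = 39.7577
radial distance = base radius + s = 13 + 39.7577 = 52.7577

52.7577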